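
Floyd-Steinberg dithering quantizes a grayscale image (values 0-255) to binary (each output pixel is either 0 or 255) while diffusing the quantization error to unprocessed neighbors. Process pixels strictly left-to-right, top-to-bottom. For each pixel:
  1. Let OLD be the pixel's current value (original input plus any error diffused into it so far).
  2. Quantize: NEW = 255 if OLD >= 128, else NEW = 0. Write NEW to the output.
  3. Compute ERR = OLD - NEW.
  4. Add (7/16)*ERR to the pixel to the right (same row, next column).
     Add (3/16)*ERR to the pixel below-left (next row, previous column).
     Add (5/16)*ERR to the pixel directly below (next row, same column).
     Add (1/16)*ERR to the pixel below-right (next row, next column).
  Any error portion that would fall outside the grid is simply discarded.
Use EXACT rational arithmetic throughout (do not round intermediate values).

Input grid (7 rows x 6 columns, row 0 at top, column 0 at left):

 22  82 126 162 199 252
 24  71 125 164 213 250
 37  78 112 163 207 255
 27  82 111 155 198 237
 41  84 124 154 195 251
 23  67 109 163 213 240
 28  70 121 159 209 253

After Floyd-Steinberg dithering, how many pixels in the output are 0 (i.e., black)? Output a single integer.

(0,0): OLD=22 → NEW=0, ERR=22
(0,1): OLD=733/8 → NEW=0, ERR=733/8
(0,2): OLD=21259/128 → NEW=255, ERR=-11381/128
(0,3): OLD=252109/2048 → NEW=0, ERR=252109/2048
(0,4): OLD=8285595/32768 → NEW=255, ERR=-70245/32768
(0,5): OLD=131628861/524288 → NEW=255, ERR=-2064579/524288
(1,0): OLD=6151/128 → NEW=0, ERR=6151/128
(1,1): OLD=107889/1024 → NEW=0, ERR=107889/1024
(1,2): OLD=5639941/32768 → NEW=255, ERR=-2715899/32768
(1,3): OLD=21004097/131072 → NEW=255, ERR=-12419263/131072
(1,4): OLD=1491760707/8388608 → NEW=255, ERR=-647334333/8388608
(1,5): OLD=28839942629/134217728 → NEW=255, ERR=-5385578011/134217728
(2,0): OLD=1175915/16384 → NEW=0, ERR=1175915/16384
(2,1): OLD=68046473/524288 → NEW=255, ERR=-65646967/524288
(2,2): OLD=168931419/8388608 → NEW=0, ERR=168931419/8388608
(2,3): OLD=8224286147/67108864 → NEW=0, ERR=8224286147/67108864
(2,4): OLD=479008315209/2147483648 → NEW=255, ERR=-68600015031/2147483648
(2,5): OLD=7684969348495/34359738368 → NEW=255, ERR=-1076763935345/34359738368
(3,0): OLD=217697915/8388608 → NEW=0, ERR=217697915/8388608
(3,1): OLD=4193422239/67108864 → NEW=0, ERR=4193422239/67108864
(3,2): OLD=85783300781/536870912 → NEW=255, ERR=-51118781779/536870912
(3,3): OLD=5047765738919/34359738368 → NEW=255, ERR=-3713967544921/34359738368
(3,4): OLD=39173209917063/274877906944 → NEW=255, ERR=-30920656353657/274877906944
(3,5): OLD=774041069318281/4398046511104 → NEW=255, ERR=-347460791013239/4398046511104
(4,0): OLD=65311598101/1073741824 → NEW=0, ERR=65311598101/1073741824
(4,1): OLD=1956916619729/17179869184 → NEW=0, ERR=1956916619729/17179869184
(4,2): OLD=70213672980643/549755813888 → NEW=0, ERR=70213672980643/549755813888
(4,3): OLD=1311107062027215/8796093022208 → NEW=255, ERR=-931896658635825/8796093022208
(4,4): OLD=12937688164673855/140737488355328 → NEW=0, ERR=12937688164673855/140737488355328
(4,5): OLD=584340467772523609/2251799813685248 → NEW=255, ERR=10131515282785369/2251799813685248
(5,0): OLD=17417869566979/274877906944 → NEW=0, ERR=17417869566979/274877906944
(5,1): OLD=1390375622751923/8796093022208 → NEW=255, ERR=-852628097911117/8796093022208
(5,2): OLD=6597667358599073/70368744177664 → NEW=0, ERR=6597667358599073/70368744177664
(5,3): OLD=441646744737282619/2251799813685248 → NEW=255, ERR=-132562207752455621/2251799813685248
(5,4): OLD=946630295647953643/4503599627370496 → NEW=255, ERR=-201787609331522837/4503599627370496
(5,5): OLD=16396630477879461831/72057594037927936 → NEW=255, ERR=-1978056001792161849/72057594037927936
(6,0): OLD=4169624510932473/140737488355328 → NEW=0, ERR=4169624510932473/140737488355328
(6,1): OLD=167107064071492997/2251799813685248 → NEW=0, ERR=167107064071492997/2251799813685248
(6,2): OLD=1492225312212082493/9007199254740992 → NEW=255, ERR=-804610497746870467/9007199254740992
(6,3): OLD=14264573030695422281/144115188075855872 → NEW=0, ERR=14264573030695422281/144115188075855872
(6,4): OLD=529134865340576207177/2305843009213693952 → NEW=255, ERR=-58855102008915750583/2305843009213693952
(6,5): OLD=8502262570970137275231/36893488147419103232 → NEW=255, ERR=-905576906621734048929/36893488147419103232
Output grid:
  Row 0: ..#.##  (3 black, running=3)
  Row 1: ..####  (2 black, running=5)
  Row 2: .#..##  (3 black, running=8)
  Row 3: ..####  (2 black, running=10)
  Row 4: ...#.#  (4 black, running=14)
  Row 5: .#.###  (2 black, running=16)
  Row 6: ..#.##  (3 black, running=19)

Answer: 19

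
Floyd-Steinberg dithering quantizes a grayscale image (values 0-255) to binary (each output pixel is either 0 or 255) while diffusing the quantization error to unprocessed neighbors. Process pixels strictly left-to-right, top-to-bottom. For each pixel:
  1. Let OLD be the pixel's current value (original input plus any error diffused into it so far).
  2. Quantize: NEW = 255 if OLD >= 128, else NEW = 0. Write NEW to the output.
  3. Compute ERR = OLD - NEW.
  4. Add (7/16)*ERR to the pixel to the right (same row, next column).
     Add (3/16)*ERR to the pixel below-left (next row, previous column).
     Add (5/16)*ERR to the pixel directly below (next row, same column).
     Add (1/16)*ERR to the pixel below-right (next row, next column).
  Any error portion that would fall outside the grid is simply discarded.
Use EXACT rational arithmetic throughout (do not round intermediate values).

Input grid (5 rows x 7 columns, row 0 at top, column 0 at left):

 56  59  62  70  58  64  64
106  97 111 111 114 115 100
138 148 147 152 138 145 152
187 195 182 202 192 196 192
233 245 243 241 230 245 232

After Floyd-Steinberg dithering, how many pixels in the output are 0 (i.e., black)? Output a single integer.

Answer: 14

Derivation:
(0,0): OLD=56 → NEW=0, ERR=56
(0,1): OLD=167/2 → NEW=0, ERR=167/2
(0,2): OLD=3153/32 → NEW=0, ERR=3153/32
(0,3): OLD=57911/512 → NEW=0, ERR=57911/512
(0,4): OLD=880513/8192 → NEW=0, ERR=880513/8192
(0,5): OLD=14552199/131072 → NEW=0, ERR=14552199/131072
(0,6): OLD=236083121/2097152 → NEW=0, ERR=236083121/2097152
(1,0): OLD=4453/32 → NEW=255, ERR=-3707/32
(1,1): OLD=24163/256 → NEW=0, ERR=24163/256
(1,2): OLD=1716319/8192 → NEW=255, ERR=-372641/8192
(1,3): OLD=5005523/32768 → NEW=255, ERR=-3350317/32768
(1,4): OLD=274189305/2097152 → NEW=255, ERR=-260584455/2097152
(1,5): OLD=2066252553/16777216 → NEW=0, ERR=2066252553/16777216
(1,6): OLD=52613319783/268435456 → NEW=255, ERR=-15837721497/268435456
(2,0): OLD=489457/4096 → NEW=0, ERR=489457/4096
(2,1): OLD=28050219/131072 → NEW=255, ERR=-5373141/131072
(2,2): OLD=213025729/2097152 → NEW=0, ERR=213025729/2097152
(2,3): OLD=2321101433/16777216 → NEW=255, ERR=-1957088647/16777216
(2,4): OLD=8702244777/134217728 → NEW=0, ERR=8702244777/134217728
(2,5): OLD=829033914307/4294967296 → NEW=255, ERR=-266182746173/4294967296
(2,6): OLD=7844024174469/68719476736 → NEW=0, ERR=7844024174469/68719476736
(3,0): OLD=454361121/2097152 → NEW=255, ERR=-80412639/2097152
(3,1): OLD=3220026829/16777216 → NEW=255, ERR=-1058163251/16777216
(3,2): OLD=21705055703/134217728 → NEW=255, ERR=-12520464937/134217728
(3,3): OLD=76901319361/536870912 → NEW=255, ERR=-60000763199/536870912
(3,4): OLD=9926893026337/68719476736 → NEW=255, ERR=-7596573541343/68719476736
(3,5): OLD=84510633205043/549755813888 → NEW=255, ERR=-55677099336397/549755813888
(3,6): OLD=1578799740377773/8796093022208 → NEW=255, ERR=-664203980285267/8796093022208
(4,0): OLD=56154465935/268435456 → NEW=255, ERR=-12296575345/268435456
(4,1): OLD=796122292611/4294967296 → NEW=255, ERR=-299094367869/4294967296
(4,2): OLD=10890989772813/68719476736 → NEW=255, ERR=-6632476794867/68719476736
(4,3): OLD=75477138805407/549755813888 → NEW=255, ERR=-64710593736033/549755813888
(4,4): OLD=518896108888461/4398046511104 → NEW=0, ERR=518896108888461/4398046511104
(4,5): OLD=34326088870434349/140737488355328 → NEW=255, ERR=-1561970660174291/140737488355328
(4,6): OLD=444094106300818507/2251799813685248 → NEW=255, ERR=-130114846188919733/2251799813685248
Output grid:
  Row 0: .......  (7 black, running=7)
  Row 1: #.###.#  (2 black, running=9)
  Row 2: .#.#.#.  (4 black, running=13)
  Row 3: #######  (0 black, running=13)
  Row 4: ####.##  (1 black, running=14)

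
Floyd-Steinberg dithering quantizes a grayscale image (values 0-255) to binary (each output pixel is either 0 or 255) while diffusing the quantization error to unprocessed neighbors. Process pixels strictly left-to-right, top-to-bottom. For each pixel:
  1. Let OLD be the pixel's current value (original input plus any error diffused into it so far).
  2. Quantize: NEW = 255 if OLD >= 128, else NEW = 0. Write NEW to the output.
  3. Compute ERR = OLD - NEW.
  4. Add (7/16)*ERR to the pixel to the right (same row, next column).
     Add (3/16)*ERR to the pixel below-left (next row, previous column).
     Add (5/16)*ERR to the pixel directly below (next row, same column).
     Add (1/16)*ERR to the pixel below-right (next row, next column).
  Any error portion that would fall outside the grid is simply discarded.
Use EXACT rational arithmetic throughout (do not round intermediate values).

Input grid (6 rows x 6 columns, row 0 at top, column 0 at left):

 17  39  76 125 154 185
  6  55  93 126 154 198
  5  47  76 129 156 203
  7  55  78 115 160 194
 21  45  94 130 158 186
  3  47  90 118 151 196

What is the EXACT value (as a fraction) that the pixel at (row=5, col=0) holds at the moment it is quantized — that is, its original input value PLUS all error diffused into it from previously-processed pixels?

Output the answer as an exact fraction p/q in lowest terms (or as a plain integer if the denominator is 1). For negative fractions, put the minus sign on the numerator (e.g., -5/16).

Answer: 19041464217273/549755813888

Derivation:
(0,0): OLD=17 → NEW=0, ERR=17
(0,1): OLD=743/16 → NEW=0, ERR=743/16
(0,2): OLD=24657/256 → NEW=0, ERR=24657/256
(0,3): OLD=684599/4096 → NEW=255, ERR=-359881/4096
(0,4): OLD=7573377/65536 → NEW=0, ERR=7573377/65536
(0,5): OLD=247000199/1048576 → NEW=255, ERR=-20386681/1048576
(1,0): OLD=5125/256 → NEW=0, ERR=5125/256
(1,1): OLD=199459/2048 → NEW=0, ERR=199459/2048
(1,2): OLD=9970399/65536 → NEW=255, ERR=-6741281/65536
(1,3): OLD=21293363/262144 → NEW=0, ERR=21293363/262144
(1,4): OLD=3632486009/16777216 → NEW=255, ERR=-645704071/16777216
(1,5): OLD=48938141823/268435456 → NEW=255, ERR=-19512899457/268435456
(2,0): OLD=967217/32768 → NEW=0, ERR=967217/32768
(2,1): OLD=75825707/1048576 → NEW=0, ERR=75825707/1048576
(2,2): OLD=1624189249/16777216 → NEW=0, ERR=1624189249/16777216
(2,3): OLD=24574247289/134217728 → NEW=255, ERR=-9651273351/134217728
(2,4): OLD=446506450923/4294967296 → NEW=0, ERR=446506450923/4294967296
(2,5): OLD=15349266735133/68719476736 → NEW=255, ERR=-2174199832547/68719476736
(3,0): OLD=499672353/16777216 → NEW=0, ERR=499672353/16777216
(3,1): OLD=14847747981/134217728 → NEW=0, ERR=14847747981/134217728
(3,2): OLD=158578700407/1073741824 → NEW=255, ERR=-115225464713/1073741824
(3,3): OLD=4887534877029/68719476736 → NEW=0, ERR=4887534877029/68719476736
(3,4): OLD=117195534601925/549755813888 → NEW=255, ERR=-22992197939515/549755813888
(3,5): OLD=1515681493148011/8796093022208 → NEW=255, ERR=-727322227515029/8796093022208
(4,0): OLD=109627294671/2147483648 → NEW=0, ERR=109627294671/2147483648
(4,1): OLD=2874004400643/34359738368 → NEW=0, ERR=2874004400643/34359738368
(4,2): OLD=128982657509145/1099511627776 → NEW=0, ERR=128982657509145/1099511627776
(4,3): OLD=3324921514997213/17592186044416 → NEW=255, ERR=-1161085926328867/17592186044416
(4,4): OLD=29553968729088429/281474976710656 → NEW=0, ERR=29553968729088429/281474976710656
(4,5): OLD=916403750047094939/4503599627370496 → NEW=255, ERR=-232014154932381541/4503599627370496
(5,0): OLD=19041464217273/549755813888 → NEW=0, ERR=19041464217273/549755813888
Target (5,0): original=3, with diffused error = 19041464217273/549755813888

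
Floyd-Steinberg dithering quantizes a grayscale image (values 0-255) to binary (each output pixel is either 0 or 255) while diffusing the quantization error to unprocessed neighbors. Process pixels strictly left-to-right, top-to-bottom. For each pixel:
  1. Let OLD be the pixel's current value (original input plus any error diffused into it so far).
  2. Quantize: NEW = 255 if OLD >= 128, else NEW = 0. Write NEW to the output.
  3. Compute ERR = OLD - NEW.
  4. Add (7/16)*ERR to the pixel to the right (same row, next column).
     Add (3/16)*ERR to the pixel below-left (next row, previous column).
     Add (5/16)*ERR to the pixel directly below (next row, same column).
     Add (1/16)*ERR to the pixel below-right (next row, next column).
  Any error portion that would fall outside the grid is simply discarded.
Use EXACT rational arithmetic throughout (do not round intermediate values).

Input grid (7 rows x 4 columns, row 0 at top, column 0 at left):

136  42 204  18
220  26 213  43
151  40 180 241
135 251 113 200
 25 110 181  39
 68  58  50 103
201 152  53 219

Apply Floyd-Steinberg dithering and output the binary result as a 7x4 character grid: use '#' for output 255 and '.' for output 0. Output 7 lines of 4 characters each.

Answer: #.#.
#.#.
..##
##.#
..#.
.#..
#..#

Derivation:
(0,0): OLD=136 → NEW=255, ERR=-119
(0,1): OLD=-161/16 → NEW=0, ERR=-161/16
(0,2): OLD=51097/256 → NEW=255, ERR=-14183/256
(0,3): OLD=-25553/4096 → NEW=0, ERR=-25553/4096
(1,0): OLD=46317/256 → NEW=255, ERR=-18963/256
(1,1): OLD=-56069/2048 → NEW=0, ERR=-56069/2048
(1,2): OLD=11921687/65536 → NEW=255, ERR=-4789993/65536
(1,3): OLD=5883729/1048576 → NEW=0, ERR=5883729/1048576
(2,0): OLD=4021241/32768 → NEW=0, ERR=4021241/32768
(2,1): OLD=70044867/1048576 → NEW=0, ERR=70044867/1048576
(2,2): OLD=389494671/2097152 → NEW=255, ERR=-145279089/2097152
(2,3): OLD=6975222003/33554432 → NEW=255, ERR=-1581158157/33554432
(3,0): OLD=3118457321/16777216 → NEW=255, ERR=-1159732759/16777216
(3,1): OLD=63434936759/268435456 → NEW=255, ERR=-5016104521/268435456
(3,2): OLD=337223646025/4294967296 → NEW=0, ERR=337223646025/4294967296
(3,3): OLD=14794988074623/68719476736 → NEW=255, ERR=-2728478493057/68719476736
(4,0): OLD=-452751883/4294967296 → NEW=0, ERR=-452751883/4294967296
(4,1): OLD=3934732083935/34359738368 → NEW=0, ERR=3934732083935/34359738368
(4,2): OLD=271606187247999/1099511627776 → NEW=255, ERR=-8769277834881/1099511627776
(4,3): OLD=492761284825897/17592186044416 → NEW=0, ERR=492761284825897/17592186044416
(5,0): OLD=49169481520869/549755813888 → NEW=0, ERR=49169481520869/549755813888
(5,1): OLD=2311852927311203/17592186044416 → NEW=255, ERR=-2174154514014877/17592186044416
(5,2): OLD=51437240377831/8796093022208 → NEW=0, ERR=51437240377831/8796093022208
(5,3): OLD=32035541945258591/281474976710656 → NEW=0, ERR=32035541945258591/281474976710656
(6,0): OLD=57921123820136265/281474976710656 → NEW=255, ERR=-13854995241081015/281474976710656
(6,1): OLD=443742565166514831/4503599627370496 → NEW=0, ERR=443742565166514831/4503599627370496
(6,2): OLD=8038052233327635641/72057594037927936 → NEW=0, ERR=8038052233327635641/72057594037927936
(6,3): OLD=350183042705299125263/1152921504606846976 → NEW=255, ERR=56188059030553146383/1152921504606846976
Row 0: #.#.
Row 1: #.#.
Row 2: ..##
Row 3: ##.#
Row 4: ..#.
Row 5: .#..
Row 6: #..#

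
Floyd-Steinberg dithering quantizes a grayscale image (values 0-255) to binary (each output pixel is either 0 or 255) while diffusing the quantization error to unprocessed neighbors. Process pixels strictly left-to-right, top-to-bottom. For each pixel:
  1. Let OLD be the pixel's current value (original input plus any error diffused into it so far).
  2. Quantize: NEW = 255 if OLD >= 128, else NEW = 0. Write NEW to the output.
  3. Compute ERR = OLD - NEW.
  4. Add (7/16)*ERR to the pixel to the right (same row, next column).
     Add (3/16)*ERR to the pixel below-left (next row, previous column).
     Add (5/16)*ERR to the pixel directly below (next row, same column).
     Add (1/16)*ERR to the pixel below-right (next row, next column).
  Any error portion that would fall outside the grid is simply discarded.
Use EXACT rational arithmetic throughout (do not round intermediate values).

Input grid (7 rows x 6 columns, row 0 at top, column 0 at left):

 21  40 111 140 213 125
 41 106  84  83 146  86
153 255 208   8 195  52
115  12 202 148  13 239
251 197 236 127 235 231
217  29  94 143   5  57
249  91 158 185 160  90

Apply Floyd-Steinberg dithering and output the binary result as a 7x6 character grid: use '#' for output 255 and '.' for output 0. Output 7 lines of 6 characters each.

(0,0): OLD=21 → NEW=0, ERR=21
(0,1): OLD=787/16 → NEW=0, ERR=787/16
(0,2): OLD=33925/256 → NEW=255, ERR=-31355/256
(0,3): OLD=353955/4096 → NEW=0, ERR=353955/4096
(0,4): OLD=16436853/65536 → NEW=255, ERR=-274827/65536
(0,5): OLD=129148211/1048576 → NEW=0, ERR=129148211/1048576
(1,0): OLD=14537/256 → NEW=0, ERR=14537/256
(1,1): OLD=255103/2048 → NEW=0, ERR=255103/2048
(1,2): OLD=7831403/65536 → NEW=0, ERR=7831403/65536
(1,3): OLD=40329167/262144 → NEW=255, ERR=-26517553/262144
(1,4): OLD=2163053005/16777216 → NEW=255, ERR=-2115137075/16777216
(1,5): OLD=18540990859/268435456 → NEW=0, ERR=18540990859/268435456
(2,0): OLD=6360293/32768 → NEW=255, ERR=-1995547/32768
(2,1): OLD=307481383/1048576 → NEW=255, ERR=40094503/1048576
(2,2): OLD=4209236789/16777216 → NEW=255, ERR=-68953291/16777216
(2,3): OLD=-5580689203/134217728 → NEW=0, ERR=-5580689203/134217728
(2,4): OLD=618647006183/4294967296 → NEW=255, ERR=-476569654297/4294967296
(2,5): OLD=1179229387713/68719476736 → NEW=0, ERR=1179229387713/68719476736
(3,0): OLD=1730375829/16777216 → NEW=0, ERR=1730375829/16777216
(3,1): OLD=8656418289/134217728 → NEW=0, ERR=8656418289/134217728
(3,2): OLD=240009261027/1073741824 → NEW=255, ERR=-33794904093/1073741824
(3,3): OLD=6883953964457/68719476736 → NEW=0, ERR=6883953964457/68719476736
(3,4): OLD=12518065929865/549755813888 → NEW=0, ERR=12518065929865/549755813888
(3,5): OLD=2176060953575271/8796093022208 → NEW=255, ERR=-66942767087769/8796093022208
(4,0): OLD=634202683675/2147483648 → NEW=255, ERR=86594353435/2147483648
(4,1): OLD=8086261077215/34359738368 → NEW=255, ERR=-675472206625/34359738368
(4,2): OLD=264297712009965/1099511627776 → NEW=255, ERR=-16077753072915/1099511627776
(4,3): OLD=2712882087074945/17592186044416 → NEW=255, ERR=-1773125354251135/17592186044416
(4,4): OLD=57098268208398993/281474976710656 → NEW=255, ERR=-14677850852818287/281474976710656
(4,5): OLD=933284964974904407/4503599627370496 → NEW=255, ERR=-215132940004572073/4503599627370496
(5,0): OLD=124198143268621/549755813888 → NEW=255, ERR=-15989589272819/549755813888
(5,1): OLD=174346642148573/17592186044416 → NEW=0, ERR=174346642148573/17592186044416
(5,2): OLD=10363818113731535/140737488355328 → NEW=0, ERR=10363818113731535/140737488355328
(5,3): OLD=599108714621010517/4503599627370496 → NEW=255, ERR=-549309190358465963/4503599627370496
(5,4): OLD=-719802917655886475/9007199254740992 → NEW=0, ERR=-719802917655886475/9007199254740992
(5,5): OLD=554924669396673465/144115188075855872 → NEW=0, ERR=554924669396673465/144115188075855872
(6,0): OLD=68051974843748023/281474976710656 → NEW=255, ERR=-3724144217469257/281474976710656
(6,1): OLD=451702526915022059/4503599627370496 → NEW=0, ERR=451702526915022059/4503599627370496
(6,2): OLD=3650483403477362675/18014398509481984 → NEW=255, ERR=-943188216440543245/18014398509481984
(6,3): OLD=32741869478435868295/288230376151711744 → NEW=0, ERR=32741869478435868295/288230376151711744
(6,4): OLD=820068142305929525863/4611686018427387904 → NEW=255, ERR=-355911792393054389657/4611686018427387904
(6,5): OLD=3869694173047711733361/73786976294838206464 → NEW=0, ERR=3869694173047711733361/73786976294838206464
Row 0: ..#.#.
Row 1: ...##.
Row 2: ###.#.
Row 3: ..#..#
Row 4: ######
Row 5: #..#..
Row 6: #.#.#.

Answer: ..#.#.
...##.
###.#.
..#..#
######
#..#..
#.#.#.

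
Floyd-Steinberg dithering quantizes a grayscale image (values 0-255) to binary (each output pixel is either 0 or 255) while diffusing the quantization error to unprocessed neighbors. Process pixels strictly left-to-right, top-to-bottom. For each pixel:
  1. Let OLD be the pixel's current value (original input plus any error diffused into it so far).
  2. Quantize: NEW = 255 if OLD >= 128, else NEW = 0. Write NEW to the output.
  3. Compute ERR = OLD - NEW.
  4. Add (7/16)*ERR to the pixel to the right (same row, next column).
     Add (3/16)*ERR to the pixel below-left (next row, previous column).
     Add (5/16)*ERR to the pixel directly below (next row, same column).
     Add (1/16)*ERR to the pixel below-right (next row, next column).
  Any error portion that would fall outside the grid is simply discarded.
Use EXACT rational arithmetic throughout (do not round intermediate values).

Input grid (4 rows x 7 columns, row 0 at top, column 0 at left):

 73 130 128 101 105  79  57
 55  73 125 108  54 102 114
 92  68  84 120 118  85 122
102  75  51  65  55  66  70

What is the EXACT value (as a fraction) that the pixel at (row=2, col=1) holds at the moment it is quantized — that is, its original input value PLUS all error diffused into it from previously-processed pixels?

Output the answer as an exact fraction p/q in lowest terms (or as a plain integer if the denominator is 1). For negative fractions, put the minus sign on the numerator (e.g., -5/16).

Answer: 146110291/1048576

Derivation:
(0,0): OLD=73 → NEW=0, ERR=73
(0,1): OLD=2591/16 → NEW=255, ERR=-1489/16
(0,2): OLD=22345/256 → NEW=0, ERR=22345/256
(0,3): OLD=570111/4096 → NEW=255, ERR=-474369/4096
(0,4): OLD=3560697/65536 → NEW=0, ERR=3560697/65536
(0,5): OLD=107762383/1048576 → NEW=0, ERR=107762383/1048576
(0,6): OLD=1710637993/16777216 → NEW=0, ERR=1710637993/16777216
(1,0): OLD=15453/256 → NEW=0, ERR=15453/256
(1,1): OLD=186891/2048 → NEW=0, ERR=186891/2048
(1,2): OLD=10791783/65536 → NEW=255, ERR=-5919897/65536
(1,3): OLD=12564955/262144 → NEW=0, ERR=12564955/262144
(1,4): OLD=1744492849/16777216 → NEW=0, ERR=1744492849/16777216
(1,5): OLD=27128154753/134217728 → NEW=255, ERR=-7097365887/134217728
(1,6): OLD=277350679407/2147483648 → NEW=255, ERR=-270257650833/2147483648
(2,0): OLD=4193449/32768 → NEW=0, ERR=4193449/32768
(2,1): OLD=146110291/1048576 → NEW=255, ERR=-121276589/1048576
Target (2,1): original=68, with diffused error = 146110291/1048576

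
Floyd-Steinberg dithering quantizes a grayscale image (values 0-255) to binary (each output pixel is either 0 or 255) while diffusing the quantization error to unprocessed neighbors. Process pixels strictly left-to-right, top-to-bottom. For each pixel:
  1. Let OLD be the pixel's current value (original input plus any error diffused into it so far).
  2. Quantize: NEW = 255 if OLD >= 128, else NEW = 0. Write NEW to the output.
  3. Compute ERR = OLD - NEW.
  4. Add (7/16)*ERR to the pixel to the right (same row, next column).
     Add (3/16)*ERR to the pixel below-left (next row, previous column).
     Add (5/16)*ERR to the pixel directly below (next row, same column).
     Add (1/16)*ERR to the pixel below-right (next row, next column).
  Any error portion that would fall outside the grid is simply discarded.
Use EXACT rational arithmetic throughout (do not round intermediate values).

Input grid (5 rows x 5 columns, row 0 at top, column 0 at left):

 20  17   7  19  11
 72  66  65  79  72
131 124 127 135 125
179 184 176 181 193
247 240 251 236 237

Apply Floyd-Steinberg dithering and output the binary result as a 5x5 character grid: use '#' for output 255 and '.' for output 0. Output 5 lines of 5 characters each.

(0,0): OLD=20 → NEW=0, ERR=20
(0,1): OLD=103/4 → NEW=0, ERR=103/4
(0,2): OLD=1169/64 → NEW=0, ERR=1169/64
(0,3): OLD=27639/1024 → NEW=0, ERR=27639/1024
(0,4): OLD=373697/16384 → NEW=0, ERR=373697/16384
(1,0): OLD=5317/64 → NEW=0, ERR=5317/64
(1,1): OLD=58915/512 → NEW=0, ERR=58915/512
(1,2): OLD=2092575/16384 → NEW=0, ERR=2092575/16384
(1,3): OLD=9747219/65536 → NEW=255, ERR=-6964461/65536
(1,4): OLD=35989081/1048576 → NEW=0, ERR=35989081/1048576
(2,0): OLD=1462577/8192 → NEW=255, ERR=-626383/8192
(2,1): OLD=40801771/262144 → NEW=255, ERR=-26044949/262144
(2,2): OLD=464358913/4194304 → NEW=0, ERR=464358913/4194304
(2,3): OLD=11049149683/67108864 → NEW=255, ERR=-6063610637/67108864
(2,4): OLD=96157351397/1073741824 → NEW=0, ERR=96157351397/1073741824
(3,0): OLD=572424289/4194304 → NEW=255, ERR=-497123231/4194304
(3,1): OLD=3928470541/33554432 → NEW=0, ERR=3928470541/33554432
(3,2): OLD=256267522783/1073741824 → NEW=255, ERR=-17536642337/1073741824
(3,3): OLD=363632363863/2147483648 → NEW=255, ERR=-183975966377/2147483648
(3,4): OLD=6111135713971/34359738368 → NEW=255, ERR=-2650597569869/34359738368
(4,0): OLD=124507597647/536870912 → NEW=255, ERR=-12394484913/536870912
(4,1): OLD=4398327627791/17179869184 → NEW=255, ERR=17460985871/17179869184
(4,2): OLD=65309603881025/274877906944 → NEW=255, ERR=-4784262389695/274877906944
(4,3): OLD=818600799296271/4398046511104 → NEW=255, ERR=-302901061035249/4398046511104
(4,4): OLD=12483919719003369/70368744177664 → NEW=255, ERR=-5460110046300951/70368744177664
Row 0: .....
Row 1: ...#.
Row 2: ##.#.
Row 3: #.###
Row 4: #####

Answer: .....
...#.
##.#.
#.###
#####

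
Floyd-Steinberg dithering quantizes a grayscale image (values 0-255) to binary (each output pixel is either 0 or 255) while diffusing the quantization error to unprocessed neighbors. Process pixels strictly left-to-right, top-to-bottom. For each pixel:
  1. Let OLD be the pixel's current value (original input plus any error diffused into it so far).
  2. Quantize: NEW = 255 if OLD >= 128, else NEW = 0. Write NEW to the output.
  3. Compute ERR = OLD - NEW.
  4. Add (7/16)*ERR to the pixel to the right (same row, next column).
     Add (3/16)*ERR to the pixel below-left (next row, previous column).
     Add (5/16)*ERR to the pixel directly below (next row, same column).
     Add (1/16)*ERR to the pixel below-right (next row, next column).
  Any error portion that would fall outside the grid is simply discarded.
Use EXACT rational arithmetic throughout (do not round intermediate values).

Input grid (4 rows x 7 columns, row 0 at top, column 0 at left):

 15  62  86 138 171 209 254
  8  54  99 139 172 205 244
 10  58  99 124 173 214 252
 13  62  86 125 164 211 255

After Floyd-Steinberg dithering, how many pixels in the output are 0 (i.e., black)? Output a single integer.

(0,0): OLD=15 → NEW=0, ERR=15
(0,1): OLD=1097/16 → NEW=0, ERR=1097/16
(0,2): OLD=29695/256 → NEW=0, ERR=29695/256
(0,3): OLD=773113/4096 → NEW=255, ERR=-271367/4096
(0,4): OLD=9307087/65536 → NEW=255, ERR=-7404593/65536
(0,5): OLD=167320233/1048576 → NEW=255, ERR=-100066647/1048576
(0,6): OLD=3560946335/16777216 → NEW=255, ERR=-717243745/16777216
(1,0): OLD=6539/256 → NEW=0, ERR=6539/256
(1,1): OLD=223821/2048 → NEW=0, ERR=223821/2048
(1,2): OLD=11463889/65536 → NEW=255, ERR=-5247791/65536
(1,3): OLD=18174077/262144 → NEW=0, ERR=18174077/262144
(1,4): OLD=2432517975/16777216 → NEW=255, ERR=-1845672105/16777216
(1,5): OLD=15028462471/134217728 → NEW=0, ERR=15028462471/134217728
(1,6): OLD=587686966793/2147483648 → NEW=255, ERR=40078636553/2147483648
(2,0): OLD=1260703/32768 → NEW=0, ERR=1260703/32768
(2,1): OLD=100209221/1048576 → NEW=0, ERR=100209221/1048576
(2,2): OLD=2275270927/16777216 → NEW=255, ERR=-2002919153/16777216
(2,3): OLD=9100408151/134217728 → NEW=0, ERR=9100408151/134217728
(2,4): OLD=207890579399/1073741824 → NEW=255, ERR=-65913585721/1073741824
(2,5): OLD=7516460688557/34359738368 → NEW=255, ERR=-1245272595283/34359738368
(2,6): OLD=136875134249611/549755813888 → NEW=255, ERR=-3312598291829/549755813888
(3,0): OLD=720443951/16777216 → NEW=0, ERR=720443951/16777216
(3,1): OLD=12169783043/134217728 → NEW=0, ERR=12169783043/134217728
(3,2): OLD=114941656825/1073741824 → NEW=0, ERR=114941656825/1073741824
(3,3): OLD=747540997215/4294967296 → NEW=255, ERR=-347675663265/4294967296
(3,4): OLD=58737829320239/549755813888 → NEW=0, ERR=58737829320239/549755813888
(3,5): OLD=1061916537270141/4398046511104 → NEW=255, ERR=-59585323061379/4398046511104
(3,6): OLD=17235033680005283/70368744177664 → NEW=255, ERR=-708996085299037/70368744177664
Output grid:
  Row 0: ...####  (3 black, running=3)
  Row 1: ..#.#.#  (4 black, running=7)
  Row 2: ..#.###  (3 black, running=10)
  Row 3: ...#.##  (4 black, running=14)

Answer: 14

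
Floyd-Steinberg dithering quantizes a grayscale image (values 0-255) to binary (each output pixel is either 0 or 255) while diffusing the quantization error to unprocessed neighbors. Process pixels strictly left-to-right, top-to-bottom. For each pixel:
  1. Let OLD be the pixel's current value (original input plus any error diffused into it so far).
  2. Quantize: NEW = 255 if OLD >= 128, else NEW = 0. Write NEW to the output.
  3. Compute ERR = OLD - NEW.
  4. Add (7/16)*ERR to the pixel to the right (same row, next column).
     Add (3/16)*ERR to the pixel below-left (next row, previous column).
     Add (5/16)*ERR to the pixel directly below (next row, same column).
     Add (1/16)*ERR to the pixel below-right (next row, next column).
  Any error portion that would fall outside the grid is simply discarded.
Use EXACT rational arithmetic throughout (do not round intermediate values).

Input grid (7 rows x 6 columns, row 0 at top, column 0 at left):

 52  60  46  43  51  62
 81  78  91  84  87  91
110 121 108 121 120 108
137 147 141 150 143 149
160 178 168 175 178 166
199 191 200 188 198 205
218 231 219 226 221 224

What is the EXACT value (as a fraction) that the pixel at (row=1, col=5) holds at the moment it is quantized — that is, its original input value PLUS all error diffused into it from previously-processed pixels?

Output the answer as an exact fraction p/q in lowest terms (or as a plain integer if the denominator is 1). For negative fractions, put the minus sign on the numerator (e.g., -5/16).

(0,0): OLD=52 → NEW=0, ERR=52
(0,1): OLD=331/4 → NEW=0, ERR=331/4
(0,2): OLD=5261/64 → NEW=0, ERR=5261/64
(0,3): OLD=80859/1024 → NEW=0, ERR=80859/1024
(0,4): OLD=1401597/16384 → NEW=0, ERR=1401597/16384
(0,5): OLD=26064107/262144 → NEW=0, ERR=26064107/262144
(1,0): OLD=7217/64 → NEW=0, ERR=7217/64
(1,1): OLD=87991/512 → NEW=255, ERR=-42569/512
(1,2): OLD=1643171/16384 → NEW=0, ERR=1643171/16384
(1,3): OLD=11385655/65536 → NEW=255, ERR=-5326025/65536
(1,4): OLD=426795733/4194304 → NEW=0, ERR=426795733/4194304
(1,5): OLD=11538414147/67108864 → NEW=255, ERR=-5574346173/67108864
Target (1,5): original=91, with diffused error = 11538414147/67108864

Answer: 11538414147/67108864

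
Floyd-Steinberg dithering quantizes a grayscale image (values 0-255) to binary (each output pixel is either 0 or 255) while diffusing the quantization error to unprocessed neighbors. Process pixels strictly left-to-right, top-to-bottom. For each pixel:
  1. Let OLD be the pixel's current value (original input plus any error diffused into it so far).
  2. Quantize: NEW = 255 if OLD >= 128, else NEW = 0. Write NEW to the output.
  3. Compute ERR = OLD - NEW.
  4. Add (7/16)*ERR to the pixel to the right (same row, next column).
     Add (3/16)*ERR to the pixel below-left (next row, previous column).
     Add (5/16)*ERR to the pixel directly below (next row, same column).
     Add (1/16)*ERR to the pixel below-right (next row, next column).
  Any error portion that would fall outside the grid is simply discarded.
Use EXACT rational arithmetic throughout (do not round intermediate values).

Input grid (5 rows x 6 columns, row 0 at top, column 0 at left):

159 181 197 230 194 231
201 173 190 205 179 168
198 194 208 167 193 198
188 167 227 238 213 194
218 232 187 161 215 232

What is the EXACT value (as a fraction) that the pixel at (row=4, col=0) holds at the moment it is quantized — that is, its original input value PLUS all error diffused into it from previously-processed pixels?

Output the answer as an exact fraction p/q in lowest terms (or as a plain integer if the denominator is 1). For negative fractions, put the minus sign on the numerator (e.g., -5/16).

(0,0): OLD=159 → NEW=255, ERR=-96
(0,1): OLD=139 → NEW=255, ERR=-116
(0,2): OLD=585/4 → NEW=255, ERR=-435/4
(0,3): OLD=11675/64 → NEW=255, ERR=-4645/64
(0,4): OLD=166141/1024 → NEW=255, ERR=-94979/1024
(0,5): OLD=3119851/16384 → NEW=255, ERR=-1058069/16384
(1,0): OLD=597/4 → NEW=255, ERR=-423/4
(1,1): OLD=2051/32 → NEW=0, ERR=2051/32
(1,2): OLD=167115/1024 → NEW=255, ERR=-94005/1024
(1,3): OLD=483197/4096 → NEW=0, ERR=483197/4096
(1,4): OLD=48491645/262144 → NEW=255, ERR=-18355075/262144
(1,5): OLD=467197403/4194304 → NEW=0, ERR=467197403/4194304
(2,0): OLD=90609/512 → NEW=255, ERR=-39951/512
(2,1): OLD=2557039/16384 → NEW=255, ERR=-1620881/16384
(2,2): OLD=42507861/262144 → NEW=255, ERR=-24338859/262144
(2,3): OLD=302784645/2097152 → NEW=255, ERR=-231989115/2097152
(2,4): OLD=10132143079/67108864 → NEW=255, ERR=-6980617241/67108864
(2,5): OLD=196413453505/1073741824 → NEW=255, ERR=-77390711615/1073741824
(3,0): OLD=38028269/262144 → NEW=255, ERR=-28818451/262144
(3,1): OLD=137788821/2097152 → NEW=0, ERR=137788821/2097152
(3,2): OLD=3352191669/16777216 → NEW=255, ERR=-925998411/16777216
(3,3): OLD=165331740577/1073741824 → NEW=255, ERR=-108472424543/1073741824
(3,4): OLD=995302611693/8589934592 → NEW=0, ERR=995302611693/8589934592
(3,5): OLD=29641127783971/137438953472 → NEW=255, ERR=-5405805351389/137438953472
(4,0): OLD=6575494599/33554432 → NEW=255, ERR=-1980885561/33554432
Target (4,0): original=218, with diffused error = 6575494599/33554432

Answer: 6575494599/33554432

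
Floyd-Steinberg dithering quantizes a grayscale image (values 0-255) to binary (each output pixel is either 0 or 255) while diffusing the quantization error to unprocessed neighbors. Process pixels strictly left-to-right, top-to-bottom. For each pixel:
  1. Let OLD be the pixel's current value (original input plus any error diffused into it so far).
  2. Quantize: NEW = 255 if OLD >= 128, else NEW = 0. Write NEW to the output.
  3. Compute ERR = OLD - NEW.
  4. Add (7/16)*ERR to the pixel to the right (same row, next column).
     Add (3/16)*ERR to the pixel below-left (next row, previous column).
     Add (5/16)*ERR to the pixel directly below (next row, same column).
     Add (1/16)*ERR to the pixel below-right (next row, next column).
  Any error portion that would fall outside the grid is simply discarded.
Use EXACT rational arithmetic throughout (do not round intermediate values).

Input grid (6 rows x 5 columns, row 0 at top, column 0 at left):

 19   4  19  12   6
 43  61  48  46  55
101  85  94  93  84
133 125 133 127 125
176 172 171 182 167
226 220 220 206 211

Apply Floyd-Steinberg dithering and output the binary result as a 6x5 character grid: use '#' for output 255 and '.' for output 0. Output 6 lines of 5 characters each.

Answer: .....
.....
#.#.#
.#.#.
#####
##.##

Derivation:
(0,0): OLD=19 → NEW=0, ERR=19
(0,1): OLD=197/16 → NEW=0, ERR=197/16
(0,2): OLD=6243/256 → NEW=0, ERR=6243/256
(0,3): OLD=92853/4096 → NEW=0, ERR=92853/4096
(0,4): OLD=1043187/65536 → NEW=0, ERR=1043187/65536
(1,0): OLD=13119/256 → NEW=0, ERR=13119/256
(1,1): OLD=190521/2048 → NEW=0, ERR=190521/2048
(1,2): OLD=6641453/65536 → NEW=0, ERR=6641453/65536
(1,3): OLD=26720169/262144 → NEW=0, ERR=26720169/262144
(1,4): OLD=444534235/4194304 → NEW=0, ERR=444534235/4194304
(2,0): OLD=4405891/32768 → NEW=255, ERR=-3949949/32768
(2,1): OLD=87595857/1048576 → NEW=0, ERR=87595857/1048576
(2,2): OLD=3139734323/16777216 → NEW=255, ERR=-1138455757/16777216
(2,3): OLD=32580383977/268435456 → NEW=0, ERR=32580383977/268435456
(2,4): OLD=758452348959/4294967296 → NEW=255, ERR=-336764311521/4294967296
(3,0): OLD=1862165459/16777216 → NEW=0, ERR=1862165459/16777216
(3,1): OLD=24079758807/134217728 → NEW=255, ERR=-10145761833/134217728
(3,2): OLD=458279215469/4294967296 → NEW=0, ERR=458279215469/4294967296
(3,3): OLD=1655002645445/8589934592 → NEW=255, ERR=-535430675515/8589934592
(3,4): OLD=11106783627449/137438953472 → NEW=0, ERR=11106783627449/137438953472
(4,0): OLD=422006454909/2147483648 → NEW=255, ERR=-125601875331/2147483648
(4,1): OLD=10289553854589/68719476736 → NEW=255, ERR=-7233912713091/68719476736
(4,2): OLD=155996470324723/1099511627776 → NEW=255, ERR=-124378994758157/1099511627776
(4,3): OLD=2372331550665853/17592186044416 → NEW=255, ERR=-2113675890660227/17592186044416
(4,4): OLD=38222369374170603/281474976710656 → NEW=255, ERR=-33553749687046677/281474976710656
(5,0): OLD=206691589685143/1099511627776 → NEW=255, ERR=-73683875397737/1099511627776
(5,1): OLD=1169167820248069/8796093022208 → NEW=255, ERR=-1073835900414971/8796093022208
(5,2): OLD=28747563363350189/281474976710656 → NEW=0, ERR=28747563363350189/281474976710656
(5,3): OLD=206844530952431779/1125899906842624 → NEW=255, ERR=-80259945292437341/1125899906842624
(5,4): OLD=2432868217710449169/18014398509481984 → NEW=255, ERR=-2160803402207456751/18014398509481984
Row 0: .....
Row 1: .....
Row 2: #.#.#
Row 3: .#.#.
Row 4: #####
Row 5: ##.##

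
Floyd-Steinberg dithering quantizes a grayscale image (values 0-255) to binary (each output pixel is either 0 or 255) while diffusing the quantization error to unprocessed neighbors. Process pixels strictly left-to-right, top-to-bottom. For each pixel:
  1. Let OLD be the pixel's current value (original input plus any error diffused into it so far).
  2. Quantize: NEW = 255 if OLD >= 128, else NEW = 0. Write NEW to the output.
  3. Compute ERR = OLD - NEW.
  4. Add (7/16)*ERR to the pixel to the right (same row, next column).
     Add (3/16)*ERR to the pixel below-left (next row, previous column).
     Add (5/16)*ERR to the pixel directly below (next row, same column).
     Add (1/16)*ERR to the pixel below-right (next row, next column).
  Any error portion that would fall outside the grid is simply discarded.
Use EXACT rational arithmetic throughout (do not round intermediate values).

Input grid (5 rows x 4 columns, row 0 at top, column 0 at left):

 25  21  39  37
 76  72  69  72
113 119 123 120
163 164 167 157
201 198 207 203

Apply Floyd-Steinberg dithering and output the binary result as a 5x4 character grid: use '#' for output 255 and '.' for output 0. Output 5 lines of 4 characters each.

Answer: ....
.#..
.#.#
#.##
###.

Derivation:
(0,0): OLD=25 → NEW=0, ERR=25
(0,1): OLD=511/16 → NEW=0, ERR=511/16
(0,2): OLD=13561/256 → NEW=0, ERR=13561/256
(0,3): OLD=246479/4096 → NEW=0, ERR=246479/4096
(1,0): OLD=22989/256 → NEW=0, ERR=22989/256
(1,1): OLD=271899/2048 → NEW=255, ERR=-250341/2048
(1,2): OLD=2972343/65536 → NEW=0, ERR=2972343/65536
(1,3): OLD=119493809/1048576 → NEW=0, ERR=119493809/1048576
(2,0): OLD=3871321/32768 → NEW=0, ERR=3871321/32768
(2,1): OLD=153726691/1048576 → NEW=255, ERR=-113660189/1048576
(2,2): OLD=217008815/2097152 → NEW=0, ERR=217008815/2097152
(2,3): OLD=6835646611/33554432 → NEW=255, ERR=-1720733549/33554432
(3,0): OLD=3013117001/16777216 → NEW=255, ERR=-1265073079/16777216
(3,1): OLD=33265416023/268435456 → NEW=0, ERR=33265416023/268435456
(3,2): OLD=1018608478633/4294967296 → NEW=255, ERR=-76608181847/4294967296
(3,3): OLD=9595865156383/68719476736 → NEW=255, ERR=-7927601411297/68719476736
(4,0): OLD=861878828245/4294967296 → NEW=255, ERR=-233337832235/4294967296
(4,1): OLD=7040320798079/34359738368 → NEW=255, ERR=-1721412485761/34359738368
(4,2): OLD=182103619869215/1099511627776 → NEW=255, ERR=-98271845213665/1099511627776
(4,3): OLD=2229491043064201/17592186044416 → NEW=0, ERR=2229491043064201/17592186044416
Row 0: ....
Row 1: .#..
Row 2: .#.#
Row 3: #.##
Row 4: ###.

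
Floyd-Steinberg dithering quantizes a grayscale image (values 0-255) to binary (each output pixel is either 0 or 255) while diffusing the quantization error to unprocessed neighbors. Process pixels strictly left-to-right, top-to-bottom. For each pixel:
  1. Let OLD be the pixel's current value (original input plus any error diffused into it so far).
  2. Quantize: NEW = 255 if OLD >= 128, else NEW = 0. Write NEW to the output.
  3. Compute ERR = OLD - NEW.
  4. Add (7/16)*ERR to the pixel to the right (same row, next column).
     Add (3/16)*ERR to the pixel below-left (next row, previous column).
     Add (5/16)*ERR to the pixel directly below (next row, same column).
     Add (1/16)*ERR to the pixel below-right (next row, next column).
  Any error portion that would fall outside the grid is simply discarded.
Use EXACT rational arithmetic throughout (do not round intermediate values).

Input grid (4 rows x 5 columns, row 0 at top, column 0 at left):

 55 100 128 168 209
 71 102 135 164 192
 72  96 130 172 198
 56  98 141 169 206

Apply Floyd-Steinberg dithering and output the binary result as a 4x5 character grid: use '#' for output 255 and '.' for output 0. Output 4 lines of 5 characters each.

Answer: ..###
.#.#.
.#.##
..#.#

Derivation:
(0,0): OLD=55 → NEW=0, ERR=55
(0,1): OLD=1985/16 → NEW=0, ERR=1985/16
(0,2): OLD=46663/256 → NEW=255, ERR=-18617/256
(0,3): OLD=557809/4096 → NEW=255, ERR=-486671/4096
(0,4): OLD=10290327/65536 → NEW=255, ERR=-6421353/65536
(1,0): OLD=28531/256 → NEW=0, ERR=28531/256
(1,1): OLD=367269/2048 → NEW=255, ERR=-154971/2048
(1,2): OLD=4236553/65536 → NEW=0, ERR=4236553/65536
(1,3): OLD=34664661/262144 → NEW=255, ERR=-32182059/262144
(1,4): OLD=420457951/4194304 → NEW=0, ERR=420457951/4194304
(2,0): OLD=3035623/32768 → NEW=0, ERR=3035623/32768
(2,1): OLD=138380253/1048576 → NEW=255, ERR=-129006627/1048576
(2,2): OLD=1151386071/16777216 → NEW=0, ERR=1151386071/16777216
(2,3): OLD=50062395029/268435456 → NEW=255, ERR=-18388646251/268435456
(2,4): OLD=823275116755/4294967296 → NEW=255, ERR=-271941543725/4294967296
(3,0): OLD=1038203895/16777216 → NEW=0, ERR=1038203895/16777216
(3,1): OLD=14130984491/134217728 → NEW=0, ERR=14130984491/134217728
(3,2): OLD=807343422025/4294967296 → NEW=255, ERR=-287873238455/4294967296
(3,3): OLD=950789675265/8589934592 → NEW=0, ERR=950789675265/8589934592
(3,4): OLD=31660100024805/137438953472 → NEW=255, ERR=-3386833110555/137438953472
Row 0: ..###
Row 1: .#.#.
Row 2: .#.##
Row 3: ..#.#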